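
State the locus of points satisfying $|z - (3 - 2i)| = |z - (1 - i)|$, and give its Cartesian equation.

|z - z1| = |z - z2| means z is equidistant from z1 and z2,
i.e. the perpendicular bisector of the segment from (3, -2) to (1, -1) (midpoint (2, -3/2)).
With z = x + yi, square both sides:
(x - 3)^2 + (y - (-2))^2 = (x - 1)^2 + (y - (-1))^2
The x^2 and y^2 terms cancel: -4x + 2y = 2 - 13 = -11
Simplify: 4x - 2y = 11
Locus: Perpendicular bisector of the segment from (3, -2) to (1, -1): the line 4x - 2y = 11


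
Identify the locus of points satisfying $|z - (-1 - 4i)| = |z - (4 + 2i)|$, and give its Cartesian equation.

|z - z1| = |z - z2| means z is equidistant from z1 and z2,
i.e. the perpendicular bisector of the segment from (-1, -4) to (4, 2) (midpoint (3/2, -1)).
With z = x + yi, square both sides:
(x - (-1))^2 + (y - (-4))^2 = (x - 4)^2 + (y - 2)^2
The x^2 and y^2 terms cancel: 10x + 12y = 20 - 17 = 3
Simplify: 10x + 12y = 3
Locus: Perpendicular bisector of the segment from (-1, -4) to (4, 2): the line 10x + 12y = 3


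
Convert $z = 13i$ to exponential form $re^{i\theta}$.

r = |z| = sqrt((0)^2 + (13)^2) = sqrt(0 + 169) = sqrt(169) = 13
a = 0 and b > 0, so z lies on the positive imaginary axis: θ = 90° = π/2
z = 13e^(i*π/2)


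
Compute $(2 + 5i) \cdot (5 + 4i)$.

(a1*a2 - b1*b2) + (a1*b2 + b1*a2)i
= (10 - 20) + (8 + 25)i
= -10 + 33i


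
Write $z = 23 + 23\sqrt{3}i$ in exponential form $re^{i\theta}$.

r = |z| = sqrt((23)^2 + (23*sqrt(3))^2) = sqrt(529 + 1587) = sqrt(2116) = 46
θ = arctan(b/a) = arctan(39.8372/23) (quadrant-adjusted) = 60° = π/3
z = 46e^(i*π/3)


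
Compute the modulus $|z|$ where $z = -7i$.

|z| = sqrt(a^2 + b^2) = sqrt(0^2 + (-7)^2) = sqrt(49) = 7


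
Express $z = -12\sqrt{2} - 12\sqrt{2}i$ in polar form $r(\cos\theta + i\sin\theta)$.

r = |z| = sqrt(a^2 + b^2) = sqrt((-12*sqrt(2))^2 + (-12*sqrt(2))^2) = sqrt(288 + 288) = sqrt(576) = 24
θ = arctan(b/a) = arctan(-16.9706/-16.9706) (quadrant-adjusted) = 225°
z = 24(cos 225° + i sin 225°)


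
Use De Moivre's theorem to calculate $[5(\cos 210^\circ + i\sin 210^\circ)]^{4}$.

By De Moivre: z^n = r^n(cos(nθ) + i sin(nθ))
= 5^4(cos(4*210°) + i sin(4*210°))
= 625(cos 120° + i sin 120°)
= -625/2 + (625*sqrt(3)/2)i


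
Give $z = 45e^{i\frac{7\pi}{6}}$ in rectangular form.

a = r cos θ = 45 * -sqrt(3)/2 = -45*sqrt(3)/2
b = r sin θ = 45 * -1/2 = -45/2
z = -45*sqrt(3)/2 - (45/2)i


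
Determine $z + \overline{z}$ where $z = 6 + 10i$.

z + conjugate(z) = (a + bi) + (a - bi) = 2a
= 2 * 6 = 12


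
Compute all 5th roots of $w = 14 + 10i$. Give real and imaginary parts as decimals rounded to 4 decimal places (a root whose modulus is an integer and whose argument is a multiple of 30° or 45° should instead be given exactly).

|w| = sqrt(296) ≈ 17.204651, arg(w) ≈ 35.537678°
Root modulus = sqrt(296)^(1/5) ≈ 1.766563
Root arguments: θ_k = (arg(w) + 360°k)/5 for k = 0, 1, ..., 4
Compute each root as (root modulus)(cos θ_k + i sin θ_k) using full-precision intermediates, then round to 4 decimal places.
Roots: 1.7530 + 0.2186i, 0.3338 + 1.7347i, -1.5467 + 0.8535i, -1.2897 - 1.2072i, 0.7496 - 1.5996i


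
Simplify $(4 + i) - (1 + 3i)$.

(4 - 1) + (1 - 3)i = 3 - 2i


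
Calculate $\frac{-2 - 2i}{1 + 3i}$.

Multiply numerator and denominator by conjugate (1 - 3i):
= (-2 - 2i)(1 - 3i) / (1^2 + 3^2)
= (-8 + 4i) / 10
Divide through by 2: (-4 + 2i) / 5
= -4/5 + (2/5)i


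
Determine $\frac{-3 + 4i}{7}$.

Divisor is real, so divide each part by 7:
= -3/7 + (4/7)i


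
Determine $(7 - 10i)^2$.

(a + bi)^2 = a^2 - b^2 + 2abi
= 7^2 - (-10)^2 + 2*7*(-10)i
= -51 - 140i


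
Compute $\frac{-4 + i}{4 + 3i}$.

Multiply numerator and denominator by conjugate (4 - 3i):
= (-4 + i)(4 - 3i) / (4^2 + 3^2)
= (-13 + 16i) / 25
= -13/25 + (16/25)i


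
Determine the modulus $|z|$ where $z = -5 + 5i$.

|z| = sqrt(a^2 + b^2) = sqrt((-5)^2 + 5^2) = sqrt(50) = sqrt(50)


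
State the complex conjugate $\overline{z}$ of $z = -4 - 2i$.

If z = a + bi, then conjugate(z) = a - bi
conjugate(-4 - 2i) = -4 + 2i


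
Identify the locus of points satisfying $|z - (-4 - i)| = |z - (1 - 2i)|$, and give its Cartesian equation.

|z - z1| = |z - z2| means z is equidistant from z1 and z2,
i.e. the perpendicular bisector of the segment from (-4, -1) to (1, -2) (midpoint (-3/2, -3/2)).
With z = x + yi, square both sides:
(x - (-4))^2 + (y - (-1))^2 = (x - 1)^2 + (y - (-2))^2
The x^2 and y^2 terms cancel: 10x + (-2)y = 5 - 17 = -12
Simplify: 5x - y = -6
Locus: Perpendicular bisector of the segment from (-4, -1) to (1, -2): the line 5x - y = -6


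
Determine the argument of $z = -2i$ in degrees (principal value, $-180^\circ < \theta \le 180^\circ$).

a = 0 and b < 0, so z lies on the negative imaginary axis: θ = -90°


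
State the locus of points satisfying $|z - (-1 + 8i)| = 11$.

|z - z0| = r describes a circle centered at z0 with radius r
Here z0 = -1 + 8i and r = 11
Locus: Circle centered at (-1, 8) with radius 11


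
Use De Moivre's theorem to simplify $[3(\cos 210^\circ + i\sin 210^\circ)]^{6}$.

By De Moivre: z^n = r^n(cos(nθ) + i sin(nθ))
= 3^6(cos(6*210°) + i sin(6*210°))
= 729(cos 180° + i sin 180°)
= -729


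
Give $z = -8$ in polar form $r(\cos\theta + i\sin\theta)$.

r = |z| = sqrt(a^2 + b^2) = sqrt((-8)^2 + (0)^2) = sqrt(64 + 0) = sqrt(64) = 8
b = 0 and a < 0, so z lies on the negative real axis: θ = 180°
z = 8(cos 180° + i sin 180°)


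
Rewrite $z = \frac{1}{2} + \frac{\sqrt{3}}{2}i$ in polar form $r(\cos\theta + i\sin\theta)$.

r = |z| = sqrt(a^2 + b^2) = sqrt((1/2)^2 + (sqrt(3)/2)^2) = sqrt(1/4 + 3/4) = sqrt(1) = 1
θ = arctan(b/a) = arctan(0.866/0.5) (quadrant-adjusted) = 60°
z = 1(cos 60° + i sin 60°)


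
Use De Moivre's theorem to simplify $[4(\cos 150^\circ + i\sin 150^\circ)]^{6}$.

By De Moivre: z^n = r^n(cos(nθ) + i sin(nθ))
= 4^6(cos(6*150°) + i sin(6*150°))
= 4096(cos 180° + i sin 180°)
= -4096


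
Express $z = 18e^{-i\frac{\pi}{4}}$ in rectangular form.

a = r cos θ = 18 * sqrt(2)/2 = 9*sqrt(2)
b = r sin θ = 18 * -sqrt(2)/2 = -9*sqrt(2)
z = 9*sqrt(2) - 9*sqrt(2)i


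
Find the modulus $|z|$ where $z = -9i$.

|z| = sqrt(a^2 + b^2) = sqrt(0^2 + (-9)^2) = sqrt(81) = 9


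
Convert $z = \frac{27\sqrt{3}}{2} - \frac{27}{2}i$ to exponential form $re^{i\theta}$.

r = |z| = sqrt((27*sqrt(3)/2)^2 + (-27/2)^2) = sqrt(2187/4 + 729/4) = sqrt(729) = 27
θ = arctan(b/a) = arctan(-13.5/23.3827) (quadrant-adjusted) = -30° = -π/6
z = 27e^(-i*π/6)


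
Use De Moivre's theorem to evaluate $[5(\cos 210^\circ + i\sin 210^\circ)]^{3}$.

By De Moivre: z^n = r^n(cos(nθ) + i sin(nθ))
= 5^3(cos(3*210°) + i sin(3*210°))
= 125(cos 270° + i sin 270°)
= -125i


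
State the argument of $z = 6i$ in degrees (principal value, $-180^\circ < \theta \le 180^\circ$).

a = 0 and b > 0, so z lies on the positive imaginary axis: θ = 90°


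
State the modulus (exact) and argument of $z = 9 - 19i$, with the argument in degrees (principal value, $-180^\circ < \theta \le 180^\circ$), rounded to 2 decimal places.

|z| = sqrt(9^2 + (-19)^2) = sqrt(442)
arg(z) = arctan(b/a) = arctan(-19/9) (quadrant-adjusted) = -64.65°


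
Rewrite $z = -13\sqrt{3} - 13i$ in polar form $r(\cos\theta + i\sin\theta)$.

r = |z| = sqrt(a^2 + b^2) = sqrt((-13*sqrt(3))^2 + (-13)^2) = sqrt(507 + 169) = sqrt(676) = 26
θ = arctan(b/a) = arctan(-13/-22.5167) (quadrant-adjusted) = 210°
z = 26(cos 210° + i sin 210°)


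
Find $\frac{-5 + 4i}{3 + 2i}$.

Multiply numerator and denominator by conjugate (3 - 2i):
= (-5 + 4i)(3 - 2i) / (3^2 + 2^2)
= (-7 + 22i) / 13
= -7/13 + (22/13)i


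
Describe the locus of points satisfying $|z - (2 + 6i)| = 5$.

|z - z0| = r describes a circle centered at z0 with radius r
Here z0 = 2 + 6i and r = 5
Locus: Circle centered at (2, 6) with radius 5


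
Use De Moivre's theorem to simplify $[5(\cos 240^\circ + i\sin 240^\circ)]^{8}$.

By De Moivre: z^n = r^n(cos(nθ) + i sin(nθ))
= 5^8(cos(8*240°) + i sin(8*240°))
= 390625(cos 120° + i sin 120°)
= -390625/2 + (390625*sqrt(3)/2)i


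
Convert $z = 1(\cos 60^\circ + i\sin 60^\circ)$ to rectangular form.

a = r cos θ = 1 * 1/2 = 1/2
b = r sin θ = 1 * sqrt(3)/2 = sqrt(3)/2
z = 1/2 + (sqrt(3)/2)i


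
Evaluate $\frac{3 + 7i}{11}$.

Divisor is real, so divide each part by 11:
= 3/11 + (7/11)i


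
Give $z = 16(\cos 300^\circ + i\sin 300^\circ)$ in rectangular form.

a = r cos θ = 16 * 1/2 = 8
b = r sin θ = 16 * -sqrt(3)/2 = -8*sqrt(3)
z = 8 - 8*sqrt(3)i


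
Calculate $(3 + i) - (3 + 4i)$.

(3 - 3) + (1 - 4)i = -3i


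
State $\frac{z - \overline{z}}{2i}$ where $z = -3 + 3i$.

z - conjugate(z) = 2bi
(z - conjugate(z))/(2i) = 2bi/(2i) = b = 3


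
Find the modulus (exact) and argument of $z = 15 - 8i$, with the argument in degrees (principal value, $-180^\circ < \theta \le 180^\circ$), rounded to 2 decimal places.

|z| = sqrt(15^2 + (-8)^2) = 17
arg(z) = arctan(b/a) = arctan(-8/15) (quadrant-adjusted) = -28.07°


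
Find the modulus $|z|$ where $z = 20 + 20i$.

|z| = sqrt(a^2 + b^2) = sqrt(20^2 + 20^2) = sqrt(800) = sqrt(800)


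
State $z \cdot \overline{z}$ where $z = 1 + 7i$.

z * conjugate(z) = |z|^2 = a^2 + b^2
= 1^2 + 7^2 = 50


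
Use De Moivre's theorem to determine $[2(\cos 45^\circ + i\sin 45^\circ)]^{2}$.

By De Moivre: z^n = r^n(cos(nθ) + i sin(nθ))
= 2^2(cos(2*45°) + i sin(2*45°))
= 4(cos 90° + i sin 90°)
= 4i


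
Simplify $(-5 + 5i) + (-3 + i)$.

(-5 + (-3)) + (5 + 1)i = -8 + 6i


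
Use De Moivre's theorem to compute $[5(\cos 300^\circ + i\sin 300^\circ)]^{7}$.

By De Moivre: z^n = r^n(cos(nθ) + i sin(nθ))
= 5^7(cos(7*300°) + i sin(7*300°))
= 78125(cos 300° + i sin 300°)
= 78125/2 - (78125*sqrt(3)/2)i


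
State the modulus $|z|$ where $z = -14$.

|z| = sqrt(a^2 + b^2) = sqrt((-14)^2 + 0^2) = sqrt(196) = 14


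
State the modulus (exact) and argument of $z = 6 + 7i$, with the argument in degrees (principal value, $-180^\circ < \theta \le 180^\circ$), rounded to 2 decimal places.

|z| = sqrt(6^2 + 7^2) = sqrt(85)
arg(z) = arctan(b/a) = arctan(7/6) (quadrant-adjusted) = 49.40°


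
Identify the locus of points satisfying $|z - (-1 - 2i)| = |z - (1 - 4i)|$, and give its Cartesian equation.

|z - z1| = |z - z2| means z is equidistant from z1 and z2,
i.e. the perpendicular bisector of the segment from (-1, -2) to (1, -4) (midpoint (0, -3)).
With z = x + yi, square both sides:
(x - (-1))^2 + (y - (-2))^2 = (x - 1)^2 + (y - (-4))^2
The x^2 and y^2 terms cancel: 4x + (-4)y = 17 - 5 = 12
Simplify: x - y = 3
Locus: Perpendicular bisector of the segment from (-1, -2) to (1, -4): the line x - y = 3


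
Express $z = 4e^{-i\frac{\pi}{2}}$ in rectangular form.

a = r cos θ = 4 * 0 = 0
b = r sin θ = 4 * -1 = -4
z = -4i


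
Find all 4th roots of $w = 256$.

|w| = 256, arg(w) = 0°
Root modulus = 256^(1/4) = 4
Root arguments: θ_k = (0° + 360°k)/4 for k = 0, 1, ..., 3
Roots: 4, 4i, -4, -4i


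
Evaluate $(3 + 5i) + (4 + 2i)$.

(3 + 4) + (5 + 2)i = 7 + 7i


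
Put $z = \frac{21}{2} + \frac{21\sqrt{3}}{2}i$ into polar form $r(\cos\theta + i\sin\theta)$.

r = |z| = sqrt(a^2 + b^2) = sqrt((21/2)^2 + (21*sqrt(3)/2)^2) = sqrt(441/4 + 1323/4) = sqrt(441) = 21
θ = arctan(b/a) = arctan(18.1865/10.5) (quadrant-adjusted) = 60°
z = 21(cos 60° + i sin 60°)


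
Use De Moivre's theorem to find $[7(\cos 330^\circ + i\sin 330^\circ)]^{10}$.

By De Moivre: z^n = r^n(cos(nθ) + i sin(nθ))
= 7^10(cos(10*330°) + i sin(10*330°))
= 282475249(cos 60° + i sin 60°)
= 282475249/2 + (282475249*sqrt(3)/2)i


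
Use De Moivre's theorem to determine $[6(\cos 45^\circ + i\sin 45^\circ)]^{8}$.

By De Moivre: z^n = r^n(cos(nθ) + i sin(nθ))
= 6^8(cos(8*45°) + i sin(8*45°))
= 1679616(cos 0° + i sin 0°)
= 1679616


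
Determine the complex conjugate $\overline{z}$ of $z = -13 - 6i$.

If z = a + bi, then conjugate(z) = a - bi
conjugate(-13 - 6i) = -13 + 6i


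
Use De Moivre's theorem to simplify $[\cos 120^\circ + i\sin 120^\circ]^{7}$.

By De Moivre: z^n = r^n(cos(nθ) + i sin(nθ))
= 1^7(cos(7*120°) + i sin(7*120°))
= 1(cos 120° + i sin 120°)
= -1/2 + (sqrt(3)/2)i


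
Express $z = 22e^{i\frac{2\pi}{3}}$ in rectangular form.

a = r cos θ = 22 * -1/2 = -11
b = r sin θ = 22 * sqrt(3)/2 = 11*sqrt(3)
z = -11 + 11*sqrt(3)i


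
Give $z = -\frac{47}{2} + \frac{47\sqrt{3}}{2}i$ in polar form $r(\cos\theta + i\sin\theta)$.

r = |z| = sqrt(a^2 + b^2) = sqrt((-47/2)^2 + (47*sqrt(3)/2)^2) = sqrt(2209/4 + 6627/4) = sqrt(2209) = 47
θ = arctan(b/a) = arctan(40.7032/-23.5) (quadrant-adjusted) = 120°
z = 47(cos 120° + i sin 120°)


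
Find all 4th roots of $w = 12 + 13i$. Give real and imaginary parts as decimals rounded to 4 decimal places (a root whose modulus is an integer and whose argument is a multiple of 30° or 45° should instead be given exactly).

|w| = sqrt(313) ≈ 17.691806, arg(w) ≈ 47.290610°
Root modulus = sqrt(313)^(1/4) ≈ 2.050893
Root arguments: θ_k = (arg(w) + 360°k)/4 for k = 0, 1, ..., 3
Compute each root as (root modulus)(cos θ_k + i sin θ_k) using full-precision intermediates, then round to 4 decimal places.
Roots: 2.0074 + 0.4202i, -0.4202 + 2.0074i, -2.0074 - 0.4202i, 0.4202 - 2.0074i


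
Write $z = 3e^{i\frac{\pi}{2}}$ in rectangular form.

a = r cos θ = 3 * 0 = 0
b = r sin θ = 3 * 1 = 3
z = 3i


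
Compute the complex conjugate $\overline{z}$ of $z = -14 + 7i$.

If z = a + bi, then conjugate(z) = a - bi
conjugate(-14 + 7i) = -14 - 7i


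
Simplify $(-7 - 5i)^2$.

(a + bi)^2 = a^2 - b^2 + 2abi
= (-7)^2 - (-5)^2 + 2*(-7)*(-5)i
= 24 + 70i


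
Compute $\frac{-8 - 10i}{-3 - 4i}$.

Multiply numerator and denominator by conjugate (-3 + 4i):
= (-8 - 10i)(-3 + 4i) / ((-3)^2 + (-4)^2)
= (64 - 2i) / 25
= 64/25 - (2/25)i


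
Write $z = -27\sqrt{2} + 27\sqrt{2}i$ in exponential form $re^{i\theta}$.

r = |z| = sqrt((-27*sqrt(2))^2 + (27*sqrt(2))^2) = sqrt(1458 + 1458) = sqrt(2916) = 54
θ = arctan(b/a) = arctan(38.1838/-38.1838) (quadrant-adjusted) = 135° = 3π/4
z = 54e^(i*3π/4)


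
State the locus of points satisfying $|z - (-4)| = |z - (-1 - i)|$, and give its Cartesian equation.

|z - z1| = |z - z2| means z is equidistant from z1 and z2,
i.e. the perpendicular bisector of the segment from (-4, 0) to (-1, -1) (midpoint (-5/2, -1/2)).
With z = x + yi, square both sides:
(x - (-4))^2 + (y - 0)^2 = (x - (-1))^2 + (y - (-1))^2
The x^2 and y^2 terms cancel: 6x + (-2)y = 2 - 16 = -14
Simplify: 3x - y = -7
Locus: Perpendicular bisector of the segment from (-4, 0) to (-1, -1): the line 3x - y = -7


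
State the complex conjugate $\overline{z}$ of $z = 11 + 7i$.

If z = a + bi, then conjugate(z) = a - bi
conjugate(11 + 7i) = 11 - 7i


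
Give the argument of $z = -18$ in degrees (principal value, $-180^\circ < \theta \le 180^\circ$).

b = 0 and a < 0, so z lies on the negative real axis: θ = 180°


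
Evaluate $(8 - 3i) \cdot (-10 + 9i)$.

(a1*a2 - b1*b2) + (a1*b2 + b1*a2)i
= (-80 - (-27)) + (72 + 30)i
= -53 + 102i


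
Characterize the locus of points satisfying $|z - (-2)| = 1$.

|z - z0| = r describes a circle centered at z0 with radius r
Here z0 = -2 and r = 1
Locus: Circle centered at (-2, 0) with radius 1


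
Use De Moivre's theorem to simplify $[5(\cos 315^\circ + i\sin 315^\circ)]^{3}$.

By De Moivre: z^n = r^n(cos(nθ) + i sin(nθ))
= 5^3(cos(3*315°) + i sin(3*315°))
= 125(cos 225° + i sin 225°)
= -125*sqrt(2)/2 - (125*sqrt(2)/2)i


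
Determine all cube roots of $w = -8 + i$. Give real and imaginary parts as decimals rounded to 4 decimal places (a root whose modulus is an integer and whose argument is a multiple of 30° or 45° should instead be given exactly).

|w| = sqrt(65) ≈ 8.062258, arg(w) ≈ 172.874984°
Root modulus = sqrt(65)^(1/3) ≈ 2.005175
Root arguments: θ_k = (arg(w) + 360°k)/3 for k = 0, 1, ..., 2
Compute each root as (root modulus)(cos θ_k + i sin θ_k) using full-precision intermediates, then round to 4 decimal places.
Roots: 1.0737 + 1.6935i, -2.0035 + 0.0831i, 0.9298 - 1.7766i


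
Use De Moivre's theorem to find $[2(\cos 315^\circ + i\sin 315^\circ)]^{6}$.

By De Moivre: z^n = r^n(cos(nθ) + i sin(nθ))
= 2^6(cos(6*315°) + i sin(6*315°))
= 64(cos 90° + i sin 90°)
= 64i


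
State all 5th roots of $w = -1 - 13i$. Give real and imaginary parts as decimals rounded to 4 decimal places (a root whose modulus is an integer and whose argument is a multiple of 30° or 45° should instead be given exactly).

|w| = sqrt(170) ≈ 13.038405, arg(w) ≈ 265.601295°
Root modulus = sqrt(170)^(1/5) ≈ 1.671263
Root arguments: θ_k = (arg(w) + 360°k)/5 for k = 0, 1, ..., 4
Compute each root as (root modulus)(cos θ_k + i sin θ_k) using full-precision intermediates, then round to 4 decimal places.
Roots: 1.0030 + 1.3368i, -0.9615 + 1.3670i, -1.5972 - 0.4920i, -0.0257 - 1.6711i, 1.5813 - 0.5408i


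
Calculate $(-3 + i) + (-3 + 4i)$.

(-3 + (-3)) + (1 + 4)i = -6 + 5i


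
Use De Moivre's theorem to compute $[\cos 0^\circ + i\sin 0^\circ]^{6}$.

By De Moivre: z^n = r^n(cos(nθ) + i sin(nθ))
= 1^6(cos(6*0°) + i sin(6*0°))
= 1(cos 0° + i sin 0°)
= 1


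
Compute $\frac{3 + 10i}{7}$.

Divisor is real, so divide each part by 7:
= 3/7 + (10/7)i


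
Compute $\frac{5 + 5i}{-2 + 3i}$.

Multiply numerator and denominator by conjugate (-2 - 3i):
= (5 + 5i)(-2 - 3i) / ((-2)^2 + 3^2)
= (5 - 25i) / 13
= 5/13 - (25/13)i


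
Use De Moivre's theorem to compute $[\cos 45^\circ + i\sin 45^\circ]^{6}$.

By De Moivre: z^n = r^n(cos(nθ) + i sin(nθ))
= 1^6(cos(6*45°) + i sin(6*45°))
= 1(cos 270° + i sin 270°)
= -i


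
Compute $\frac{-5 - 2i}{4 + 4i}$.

Multiply numerator and denominator by conjugate (4 - 4i):
= (-5 - 2i)(4 - 4i) / (4^2 + 4^2)
= (-28 + 12i) / 32
Divide through by 4: (-7 + 3i) / 8
= -7/8 + (3/8)i


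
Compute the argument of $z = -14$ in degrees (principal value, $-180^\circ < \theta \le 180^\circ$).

b = 0 and a < 0, so z lies on the negative real axis: θ = 180°


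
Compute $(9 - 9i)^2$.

(a + bi)^2 = a^2 - b^2 + 2abi
= 9^2 - (-9)^2 + 2*9*(-9)i
= -162i


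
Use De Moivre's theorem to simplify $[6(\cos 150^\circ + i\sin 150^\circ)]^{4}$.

By De Moivre: z^n = r^n(cos(nθ) + i sin(nθ))
= 6^4(cos(4*150°) + i sin(4*150°))
= 1296(cos 240° + i sin 240°)
= -648 - 648*sqrt(3)i


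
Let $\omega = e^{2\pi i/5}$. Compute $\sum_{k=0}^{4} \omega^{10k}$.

Since 5 divides 10, ω^10 = (ω^5)^2 = 1^2 = 1, so every term is 1.
Sum = 5 · 1 = 5


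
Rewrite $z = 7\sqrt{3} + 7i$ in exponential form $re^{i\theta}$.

r = |z| = sqrt((7*sqrt(3))^2 + (7)^2) = sqrt(147 + 49) = sqrt(196) = 14
θ = arctan(b/a) = arctan(7/12.1244) (quadrant-adjusted) = 30° = π/6
z = 14e^(i*π/6)


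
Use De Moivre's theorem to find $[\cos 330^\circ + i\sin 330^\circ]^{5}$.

By De Moivre: z^n = r^n(cos(nθ) + i sin(nθ))
= 1^5(cos(5*330°) + i sin(5*330°))
= 1(cos 210° + i sin 210°)
= -sqrt(3)/2 - (1/2)i


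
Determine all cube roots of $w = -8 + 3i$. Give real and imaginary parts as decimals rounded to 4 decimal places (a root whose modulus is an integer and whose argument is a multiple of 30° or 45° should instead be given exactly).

|w| = sqrt(73) ≈ 8.544004, arg(w) ≈ 159.443955°
Root modulus = sqrt(73)^(1/3) ≈ 2.044343
Root arguments: θ_k = (arg(w) + 360°k)/3 for k = 0, 1, ..., 2
Compute each root as (root modulus)(cos θ_k + i sin θ_k) using full-precision intermediates, then round to 4 decimal places.
Roots: 1.2261 + 1.6359i, -2.0297 + 0.2439i, 0.8036 - 1.8798i


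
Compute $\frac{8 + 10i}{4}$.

Divisor is real, so divide each part by 4:
= 2 + (5/2)i


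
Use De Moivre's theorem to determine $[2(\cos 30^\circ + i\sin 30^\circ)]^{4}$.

By De Moivre: z^n = r^n(cos(nθ) + i sin(nθ))
= 2^4(cos(4*30°) + i sin(4*30°))
= 16(cos 120° + i sin 120°)
= -8 + 8*sqrt(3)i


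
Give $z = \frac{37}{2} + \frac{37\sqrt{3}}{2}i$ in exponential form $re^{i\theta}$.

r = |z| = sqrt((37/2)^2 + (37*sqrt(3)/2)^2) = sqrt(1369/4 + 4107/4) = sqrt(1369) = 37
θ = arctan(b/a) = arctan(32.0429/18.5) (quadrant-adjusted) = 60° = π/3
z = 37e^(i*π/3)


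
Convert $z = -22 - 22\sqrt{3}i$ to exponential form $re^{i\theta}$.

r = |z| = sqrt((-22)^2 + (-22*sqrt(3))^2) = sqrt(484 + 1452) = sqrt(1936) = 44
θ = arctan(b/a) = arctan(-38.1051/-22) (quadrant-adjusted) = 240° = 4π/3
z = 44e^(i*4π/3)


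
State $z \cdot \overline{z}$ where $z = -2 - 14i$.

z * conjugate(z) = |z|^2 = a^2 + b^2
= (-2)^2 + (-14)^2 = 200


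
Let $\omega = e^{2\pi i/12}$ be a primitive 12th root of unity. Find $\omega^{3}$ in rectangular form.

ω^3 = e^(2πi·3/12) = e^(i·1π/2)
= cos(1π/2) + i sin(1π/2)
= i


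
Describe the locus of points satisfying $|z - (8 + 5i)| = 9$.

|z - z0| = r describes a circle centered at z0 with radius r
Here z0 = 8 + 5i and r = 9
Locus: Circle centered at (8, 5) with radius 9


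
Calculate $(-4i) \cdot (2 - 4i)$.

(a1*a2 - b1*b2) + (a1*b2 + b1*a2)i
= (0 - 16) + (0 + (-8))i
= -16 - 8i


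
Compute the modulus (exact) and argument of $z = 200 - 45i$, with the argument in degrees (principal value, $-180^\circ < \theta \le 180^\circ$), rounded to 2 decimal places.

|z| = sqrt(200^2 + (-45)^2) = 205
arg(z) = arctan(b/a) = arctan(-45/200) (quadrant-adjusted) = -12.68°


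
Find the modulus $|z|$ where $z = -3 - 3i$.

|z| = sqrt(a^2 + b^2) = sqrt((-3)^2 + (-3)^2) = sqrt(18) = sqrt(18)


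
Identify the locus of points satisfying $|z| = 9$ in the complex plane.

|z| = 9 means sqrt(x^2 + y^2) = 9
This is a circle of radius 9 centered at the origin


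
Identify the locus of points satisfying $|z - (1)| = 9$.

|z - z0| = r describes a circle centered at z0 with radius r
Here z0 = 1 and r = 9
Locus: Circle centered at (1, 0) with radius 9


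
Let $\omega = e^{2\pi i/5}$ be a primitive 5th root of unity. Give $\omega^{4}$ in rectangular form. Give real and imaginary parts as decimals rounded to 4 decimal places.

ω^4 = e^(2πi·4/5) = e^(i·8π/5)
= cos(8π/5) + i sin(8π/5)
= 0.3090 - 0.9511i


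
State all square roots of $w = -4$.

|w| = 4, arg(w) = 180°
Root modulus = 4^(1/2) = 2
Root arguments: θ_k = (180° + 360°k)/2 for k = 0, 1, ..., 1
Roots: 2i, -2i


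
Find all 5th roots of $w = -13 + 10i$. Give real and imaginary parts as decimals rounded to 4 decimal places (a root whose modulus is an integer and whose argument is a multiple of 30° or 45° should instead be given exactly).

|w| = sqrt(269) ≈ 16.401219, arg(w) ≈ 142.431408°
Root modulus = sqrt(269)^(1/5) ≈ 1.749747
Root arguments: θ_k = (arg(w) + 360°k)/5 for k = 0, 1, ..., 4
Compute each root as (root modulus)(cos θ_k + i sin θ_k) using full-precision intermediates, then round to 4 decimal places.
Roots: 1.5379 + 0.8345i, -0.3185 + 1.7205i, -1.7347 + 0.2288i, -0.7537 - 1.5791i, 1.2689 - 1.2048i


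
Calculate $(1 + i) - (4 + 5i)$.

(1 - 4) + (1 - 5)i = -3 - 4i


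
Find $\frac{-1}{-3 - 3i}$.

Multiply numerator and denominator by conjugate (-3 + 3i):
= (-1)(-3 + 3i) / ((-3)^2 + (-3)^2)
= (3 - 3i) / 18
Divide through by 3: (1 - i) / 6
= 1/6 - (1/6)i


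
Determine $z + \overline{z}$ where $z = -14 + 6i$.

z + conjugate(z) = (a + bi) + (a - bi) = 2a
= 2 * (-14) = -28


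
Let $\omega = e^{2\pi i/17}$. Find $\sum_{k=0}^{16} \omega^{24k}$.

Let ζ = ω^24 = e^(2πi·24/17). Since 17 ∤ 24, ζ ≠ 1.
Sum = Σ_{k=0}^{16} ζ^k = (ζ^17 - 1)/(ζ - 1) = (ω^{24·17} - 1)/(ζ - 1) = (1 - 1)/(ζ - 1) = 0


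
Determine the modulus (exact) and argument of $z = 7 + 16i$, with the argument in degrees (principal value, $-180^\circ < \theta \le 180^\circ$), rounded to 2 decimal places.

|z| = sqrt(7^2 + 16^2) = sqrt(305)
arg(z) = arctan(b/a) = arctan(16/7) (quadrant-adjusted) = 66.37°


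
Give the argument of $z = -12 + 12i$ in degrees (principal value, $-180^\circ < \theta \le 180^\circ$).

θ = arctan(b/a) = arctan(12/-12) (quadrant-adjusted) = 135°


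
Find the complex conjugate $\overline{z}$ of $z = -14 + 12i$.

If z = a + bi, then conjugate(z) = a - bi
conjugate(-14 + 12i) = -14 - 12i


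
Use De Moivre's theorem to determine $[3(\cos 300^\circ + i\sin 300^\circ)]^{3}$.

By De Moivre: z^n = r^n(cos(nθ) + i sin(nθ))
= 3^3(cos(3*300°) + i sin(3*300°))
= 27(cos 180° + i sin 180°)
= -27


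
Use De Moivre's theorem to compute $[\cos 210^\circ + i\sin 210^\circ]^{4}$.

By De Moivre: z^n = r^n(cos(nθ) + i sin(nθ))
= 1^4(cos(4*210°) + i sin(4*210°))
= 1(cos 120° + i sin 120°)
= -1/2 + (sqrt(3)/2)i


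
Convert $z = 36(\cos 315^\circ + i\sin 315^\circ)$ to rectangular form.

a = r cos θ = 36 * sqrt(2)/2 = 18*sqrt(2)
b = r sin θ = 36 * -sqrt(2)/2 = -18*sqrt(2)
z = 18*sqrt(2) - 18*sqrt(2)i


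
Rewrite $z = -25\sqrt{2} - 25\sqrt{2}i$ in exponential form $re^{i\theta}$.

r = |z| = sqrt((-25*sqrt(2))^2 + (-25*sqrt(2))^2) = sqrt(1250 + 1250) = sqrt(2500) = 50
θ = arctan(b/a) = arctan(-35.3553/-35.3553) (quadrant-adjusted) = 225° = 5π/4
z = 50e^(i*5π/4)


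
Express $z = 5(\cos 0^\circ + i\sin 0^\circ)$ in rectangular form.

a = r cos θ = 5 * 1 = 5
b = r sin θ = 5 * 0 = 0
z = 5


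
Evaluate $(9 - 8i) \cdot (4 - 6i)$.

(a1*a2 - b1*b2) + (a1*b2 + b1*a2)i
= (36 - 48) + (-54 + (-32))i
= -12 - 86i


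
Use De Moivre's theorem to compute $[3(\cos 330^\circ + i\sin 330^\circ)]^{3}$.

By De Moivre: z^n = r^n(cos(nθ) + i sin(nθ))
= 3^3(cos(3*330°) + i sin(3*330°))
= 27(cos 270° + i sin 270°)
= -27i


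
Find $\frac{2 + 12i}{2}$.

Divisor is real, so divide each part by 2:
= 1 + 6i


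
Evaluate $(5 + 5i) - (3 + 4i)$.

(5 - 3) + (5 - 4)i = 2 + i


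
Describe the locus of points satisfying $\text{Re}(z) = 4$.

Re(z) = x where z = x + yi; the equation x = 4 is satisfied by all points with that x-coordinate
Locus: Vertical line x = 4


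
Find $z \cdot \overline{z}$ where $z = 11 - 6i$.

z * conjugate(z) = |z|^2 = a^2 + b^2
= 11^2 + (-6)^2 = 157


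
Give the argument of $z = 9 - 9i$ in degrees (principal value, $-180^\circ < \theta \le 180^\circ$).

θ = arctan(b/a) = arctan(-9/9) (quadrant-adjusted) = -45°


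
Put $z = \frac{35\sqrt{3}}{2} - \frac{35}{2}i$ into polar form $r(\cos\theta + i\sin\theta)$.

r = |z| = sqrt(a^2 + b^2) = sqrt((35*sqrt(3)/2)^2 + (-35/2)^2) = sqrt(3675/4 + 1225/4) = sqrt(1225) = 35
θ = arctan(b/a) = arctan(-17.5/30.3109) (quadrant-adjusted) = 330°
z = 35(cos 330° + i sin 330°)


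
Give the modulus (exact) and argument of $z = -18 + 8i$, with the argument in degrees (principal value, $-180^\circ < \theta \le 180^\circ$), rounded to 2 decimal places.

|z| = sqrt((-18)^2 + 8^2) = sqrt(388)
arg(z) = arctan(b/a) = arctan(8/-18) (quadrant-adjusted) = 156.04°


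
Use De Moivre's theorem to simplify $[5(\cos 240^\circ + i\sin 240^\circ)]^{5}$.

By De Moivre: z^n = r^n(cos(nθ) + i sin(nθ))
= 5^5(cos(5*240°) + i sin(5*240°))
= 3125(cos 120° + i sin 120°)
= -3125/2 + (3125*sqrt(3)/2)i


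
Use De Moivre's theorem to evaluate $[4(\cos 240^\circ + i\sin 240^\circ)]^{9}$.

By De Moivre: z^n = r^n(cos(nθ) + i sin(nθ))
= 4^9(cos(9*240°) + i sin(9*240°))
= 262144(cos 0° + i sin 0°)
= 262144


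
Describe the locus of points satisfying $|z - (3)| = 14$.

|z - z0| = r describes a circle centered at z0 with radius r
Here z0 = 3 and r = 14
Locus: Circle centered at (3, 0) with radius 14


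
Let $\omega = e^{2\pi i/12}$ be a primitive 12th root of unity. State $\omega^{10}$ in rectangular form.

ω^10 = e^(2πi·10/12) = e^(i·5π/3)
= cos(5π/3) + i sin(5π/3)
= 1/2 - (sqrt(3)/2)i


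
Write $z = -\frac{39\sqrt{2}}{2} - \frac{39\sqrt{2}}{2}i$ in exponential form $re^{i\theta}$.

r = |z| = sqrt((-39*sqrt(2)/2)^2 + (-39*sqrt(2)/2)^2) = sqrt(1521/2 + 1521/2) = sqrt(1521) = 39
θ = arctan(b/a) = arctan(-27.5772/-27.5772) (quadrant-adjusted) = 225° = 5π/4
z = 39e^(i*5π/4)


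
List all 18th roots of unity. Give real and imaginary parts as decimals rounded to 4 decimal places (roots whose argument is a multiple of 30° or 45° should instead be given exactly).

ω_k = e^(2πik/18) = cos(2πk/18) + i sin(2πk/18) for k = 0, 1, ..., 17
Roots: 1, 0.9397 + 0.3420i, 0.7660 + 0.6428i, 1/2 + (sqrt(3)/2)i, 0.1736 + 0.9848i, -0.1736 + 0.9848i, -1/2 + (sqrt(3)/2)i, -0.7660 + 0.6428i, -0.9397 + 0.3420i, -1, -0.9397 - 0.3420i, -0.7660 - 0.6428i, -1/2 - (sqrt(3)/2)i, -0.1736 - 0.9848i, 0.1736 - 0.9848i, 1/2 - (sqrt(3)/2)i, 0.7660 - 0.6428i, 0.9397 - 0.3420i


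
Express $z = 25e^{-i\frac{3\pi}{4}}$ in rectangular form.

a = r cos θ = 25 * -sqrt(2)/2 = -25*sqrt(2)/2
b = r sin θ = 25 * -sqrt(2)/2 = -25*sqrt(2)/2
z = -25*sqrt(2)/2 - (25*sqrt(2)/2)i


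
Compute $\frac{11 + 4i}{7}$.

Divisor is real, so divide each part by 7:
= 11/7 + (4/7)i


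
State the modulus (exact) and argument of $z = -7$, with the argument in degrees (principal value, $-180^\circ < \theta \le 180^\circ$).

|z| = sqrt((-7)^2 + 0^2) = 7
b = 0 and a < 0, so z lies on the negative real axis: arg(z) = 180°


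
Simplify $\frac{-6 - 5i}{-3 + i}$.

Multiply numerator and denominator by conjugate (-3 - i):
= (-6 - 5i)(-3 - i) / ((-3)^2 + 1^2)
= (13 + 21i) / 10
= 13/10 + (21/10)i


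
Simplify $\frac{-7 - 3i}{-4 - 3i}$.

Multiply numerator and denominator by conjugate (-4 + 3i):
= (-7 - 3i)(-4 + 3i) / ((-4)^2 + (-3)^2)
= (37 - 9i) / 25
= 37/25 - (9/25)i


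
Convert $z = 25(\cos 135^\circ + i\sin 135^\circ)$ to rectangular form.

a = r cos θ = 25 * -sqrt(2)/2 = -25*sqrt(2)/2
b = r sin θ = 25 * sqrt(2)/2 = 25*sqrt(2)/2
z = -25*sqrt(2)/2 + (25*sqrt(2)/2)i


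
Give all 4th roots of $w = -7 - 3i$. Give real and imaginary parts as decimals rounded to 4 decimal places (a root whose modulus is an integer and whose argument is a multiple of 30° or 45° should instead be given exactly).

|w| = sqrt(58) ≈ 7.615773, arg(w) ≈ 203.198591°
Root modulus = sqrt(58)^(1/4) ≈ 1.661225
Root arguments: θ_k = (arg(w) + 360°k)/4 for k = 0, 1, ..., 3
Compute each root as (root modulus)(cos θ_k + i sin θ_k) using full-precision intermediates, then round to 4 decimal places.
Roots: 1.0500 + 1.2874i, -1.2874 + 1.0500i, -1.0500 - 1.2874i, 1.2874 - 1.0500i


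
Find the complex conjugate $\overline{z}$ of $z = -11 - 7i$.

If z = a + bi, then conjugate(z) = a - bi
conjugate(-11 - 7i) = -11 + 7i


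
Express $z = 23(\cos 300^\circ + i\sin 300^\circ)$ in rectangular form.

a = r cos θ = 23 * 1/2 = 23/2
b = r sin θ = 23 * -sqrt(3)/2 = -23*sqrt(3)/2
z = 23/2 - (23*sqrt(3)/2)i


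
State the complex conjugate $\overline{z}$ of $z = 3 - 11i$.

If z = a + bi, then conjugate(z) = a - bi
conjugate(3 - 11i) = 3 + 11i


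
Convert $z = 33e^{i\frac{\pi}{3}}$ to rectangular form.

a = r cos θ = 33 * 1/2 = 33/2
b = r sin θ = 33 * sqrt(3)/2 = 33*sqrt(3)/2
z = 33/2 + (33*sqrt(3)/2)i


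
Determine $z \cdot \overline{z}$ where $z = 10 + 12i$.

z * conjugate(z) = |z|^2 = a^2 + b^2
= 10^2 + 12^2 = 244


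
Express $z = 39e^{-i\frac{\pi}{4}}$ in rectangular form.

a = r cos θ = 39 * sqrt(2)/2 = 39*sqrt(2)/2
b = r sin θ = 39 * -sqrt(2)/2 = -39*sqrt(2)/2
z = 39*sqrt(2)/2 - (39*sqrt(2)/2)i


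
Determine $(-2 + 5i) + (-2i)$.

(-2 + 0) + (5 + (-2))i = -2 + 3i


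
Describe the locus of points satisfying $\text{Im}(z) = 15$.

Im(z) = y where z = x + yi; the equation y = 15 is satisfied by all points with that y-coordinate
Locus: Horizontal line y = 15


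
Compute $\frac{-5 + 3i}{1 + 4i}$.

Multiply numerator and denominator by conjugate (1 - 4i):
= (-5 + 3i)(1 - 4i) / (1^2 + 4^2)
= (7 + 23i) / 17
= 7/17 + (23/17)i


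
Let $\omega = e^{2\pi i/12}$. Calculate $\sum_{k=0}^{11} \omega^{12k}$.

Since 12 divides 12, ω^12 = (ω^12)^1 = 1^1 = 1, so every term is 1.
Sum = 12 · 1 = 12


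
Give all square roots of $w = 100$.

|w| = 100, arg(w) = 0°
Root modulus = 100^(1/2) = 10
Root arguments: θ_k = (0° + 360°k)/2 for k = 0, 1, ..., 1
Roots: 10, -10


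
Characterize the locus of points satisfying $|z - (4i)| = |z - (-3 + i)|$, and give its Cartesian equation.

|z - z1| = |z - z2| means z is equidistant from z1 and z2,
i.e. the perpendicular bisector of the segment from (0, 4) to (-3, 1) (midpoint (-3/2, 5/2)).
With z = x + yi, square both sides:
(x - 0)^2 + (y - 4)^2 = (x - (-3))^2 + (y - 1)^2
The x^2 and y^2 terms cancel: -6x + (-6)y = 10 - 16 = -6
Simplify: x + y = 1
Locus: Perpendicular bisector of the segment from (0, 4) to (-3, 1): the line x + y = 1


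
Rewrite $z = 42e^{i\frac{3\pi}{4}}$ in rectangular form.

a = r cos θ = 42 * -sqrt(2)/2 = -21*sqrt(2)
b = r sin θ = 42 * sqrt(2)/2 = 21*sqrt(2)
z = -21*sqrt(2) + 21*sqrt(2)i


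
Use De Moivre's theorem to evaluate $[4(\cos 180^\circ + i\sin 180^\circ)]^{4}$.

By De Moivre: z^n = r^n(cos(nθ) + i sin(nθ))
= 4^4(cos(4*180°) + i sin(4*180°))
= 256(cos 0° + i sin 0°)
= 256


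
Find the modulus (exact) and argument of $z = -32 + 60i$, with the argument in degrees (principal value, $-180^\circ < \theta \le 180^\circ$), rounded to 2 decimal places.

|z| = sqrt((-32)^2 + 60^2) = 68
arg(z) = arctan(b/a) = arctan(60/-32) (quadrant-adjusted) = 118.07°


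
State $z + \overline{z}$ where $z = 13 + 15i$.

z + conjugate(z) = (a + bi) + (a - bi) = 2a
= 2 * 13 = 26


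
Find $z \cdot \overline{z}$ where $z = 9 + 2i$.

z * conjugate(z) = |z|^2 = a^2 + b^2
= 9^2 + 2^2 = 85


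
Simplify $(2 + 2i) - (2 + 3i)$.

(2 - 2) + (2 - 3)i = -i


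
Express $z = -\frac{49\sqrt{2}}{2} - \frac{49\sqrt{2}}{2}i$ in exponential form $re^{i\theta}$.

r = |z| = sqrt((-49*sqrt(2)/2)^2 + (-49*sqrt(2)/2)^2) = sqrt(2401/2 + 2401/2) = sqrt(2401) = 49
θ = arctan(b/a) = arctan(-34.6482/-34.6482) (quadrant-adjusted) = 225° = 5π/4
z = 49e^(i*5π/4)


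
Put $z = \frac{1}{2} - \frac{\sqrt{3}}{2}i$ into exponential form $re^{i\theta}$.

r = |z| = sqrt((1/2)^2 + (-sqrt(3)/2)^2) = sqrt(1/4 + 3/4) = sqrt(1) = 1
θ = arctan(b/a) = arctan(-0.866/0.5) (quadrant-adjusted) = -60° = -π/3
z = 1e^(-i*π/3)


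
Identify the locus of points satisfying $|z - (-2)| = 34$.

|z - z0| = r describes a circle centered at z0 with radius r
Here z0 = -2 and r = 34
Locus: Circle centered at (-2, 0) with radius 34


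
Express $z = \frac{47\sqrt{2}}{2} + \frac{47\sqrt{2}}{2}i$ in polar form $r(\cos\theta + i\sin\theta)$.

r = |z| = sqrt(a^2 + b^2) = sqrt((47*sqrt(2)/2)^2 + (47*sqrt(2)/2)^2) = sqrt(2209/2 + 2209/2) = sqrt(2209) = 47
θ = arctan(b/a) = arctan(33.234/33.234) (quadrant-adjusted) = 45°
z = 47(cos 45° + i sin 45°)


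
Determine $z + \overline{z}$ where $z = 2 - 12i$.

z + conjugate(z) = (a + bi) + (a - bi) = 2a
= 2 * 2 = 4


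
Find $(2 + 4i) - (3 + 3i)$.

(2 - 3) + (4 - 3)i = -1 + i


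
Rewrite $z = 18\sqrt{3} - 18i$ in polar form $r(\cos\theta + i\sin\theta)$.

r = |z| = sqrt(a^2 + b^2) = sqrt((18*sqrt(3))^2 + (-18)^2) = sqrt(972 + 324) = sqrt(1296) = 36
θ = arctan(b/a) = arctan(-18/31.1769) (quadrant-adjusted) = 330°
z = 36(cos 330° + i sin 330°)


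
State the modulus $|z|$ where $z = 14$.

|z| = sqrt(a^2 + b^2) = sqrt(14^2 + 0^2) = sqrt(196) = 14


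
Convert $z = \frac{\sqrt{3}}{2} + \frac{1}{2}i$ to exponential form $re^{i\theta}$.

r = |z| = sqrt((sqrt(3)/2)^2 + (1/2)^2) = sqrt(3/4 + 1/4) = sqrt(1) = 1
θ = arctan(b/a) = arctan(0.5/0.866) (quadrant-adjusted) = 30° = π/6
z = 1e^(i*π/6)


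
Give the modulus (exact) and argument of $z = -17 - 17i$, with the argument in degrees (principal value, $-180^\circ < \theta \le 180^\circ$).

|z| = sqrt((-17)^2 + (-17)^2) = sqrt(578)
arg(z) = arctan(b/a) = arctan(-17/-17) (quadrant-adjusted) = -135°


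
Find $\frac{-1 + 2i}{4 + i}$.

Multiply numerator and denominator by conjugate (4 - i):
= (-1 + 2i)(4 - i) / (4^2 + 1^2)
= (-2 + 9i) / 17
= -2/17 + (9/17)i


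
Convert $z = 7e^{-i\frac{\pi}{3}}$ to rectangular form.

a = r cos θ = 7 * 1/2 = 7/2
b = r sin θ = 7 * -sqrt(3)/2 = -7*sqrt(3)/2
z = 7/2 - (7*sqrt(3)/2)i


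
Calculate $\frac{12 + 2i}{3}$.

Divisor is real, so divide each part by 3:
= 4 + (2/3)i


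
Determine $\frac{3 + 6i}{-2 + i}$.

Multiply numerator and denominator by conjugate (-2 - i):
= (3 + 6i)(-2 - i) / ((-2)^2 + 1^2)
= (-15i) / 5
= -3i


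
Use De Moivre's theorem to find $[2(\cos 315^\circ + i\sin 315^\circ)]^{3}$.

By De Moivre: z^n = r^n(cos(nθ) + i sin(nθ))
= 2^3(cos(3*315°) + i sin(3*315°))
= 8(cos 225° + i sin 225°)
= -4*sqrt(2) - 4*sqrt(2)i


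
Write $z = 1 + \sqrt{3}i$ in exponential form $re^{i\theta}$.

r = |z| = sqrt((1)^2 + (sqrt(3))^2) = sqrt(1 + 3) = sqrt(4) = 2
θ = arctan(b/a) = arctan(1.7321/1) (quadrant-adjusted) = 60° = π/3
z = 2e^(i*π/3)


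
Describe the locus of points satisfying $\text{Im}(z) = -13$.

Im(z) = y where z = x + yi; the equation y = -13 is satisfied by all points with that y-coordinate
Locus: Horizontal line y = -13


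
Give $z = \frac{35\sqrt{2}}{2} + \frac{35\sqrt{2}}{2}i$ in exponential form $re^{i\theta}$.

r = |z| = sqrt((35*sqrt(2)/2)^2 + (35*sqrt(2)/2)^2) = sqrt(1225/2 + 1225/2) = sqrt(1225) = 35
θ = arctan(b/a) = arctan(24.7487/24.7487) (quadrant-adjusted) = 45° = π/4
z = 35e^(i*π/4)


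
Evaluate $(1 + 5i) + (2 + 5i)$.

(1 + 2) + (5 + 5)i = 3 + 10i


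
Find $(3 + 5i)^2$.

(a + bi)^2 = a^2 - b^2 + 2abi
= 3^2 - 5^2 + 2*3*5i
= -16 + 30i


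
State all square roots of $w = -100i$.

|w| = 100, arg(w) = 270°
Root modulus = 100^(1/2) = 10
Root arguments: θ_k = (270° + 360°k)/2 for k = 0, 1, ..., 1
Roots: -5*sqrt(2) + 5*sqrt(2)i, 5*sqrt(2) - 5*sqrt(2)i


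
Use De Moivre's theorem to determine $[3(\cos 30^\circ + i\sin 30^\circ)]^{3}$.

By De Moivre: z^n = r^n(cos(nθ) + i sin(nθ))
= 3^3(cos(3*30°) + i sin(3*30°))
= 27(cos 90° + i sin 90°)
= 27i


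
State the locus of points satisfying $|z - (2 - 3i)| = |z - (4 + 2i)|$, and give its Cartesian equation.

|z - z1| = |z - z2| means z is equidistant from z1 and z2,
i.e. the perpendicular bisector of the segment from (2, -3) to (4, 2) (midpoint (3, -1/2)).
With z = x + yi, square both sides:
(x - 2)^2 + (y - (-3))^2 = (x - 4)^2 + (y - 2)^2
The x^2 and y^2 terms cancel: 4x + 10y = 20 - 13 = 7
Simplify: 4x + 10y = 7
Locus: Perpendicular bisector of the segment from (2, -3) to (4, 2): the line 4x + 10y = 7


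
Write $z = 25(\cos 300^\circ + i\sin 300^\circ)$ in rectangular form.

a = r cos θ = 25 * 1/2 = 25/2
b = r sin θ = 25 * -sqrt(3)/2 = -25*sqrt(3)/2
z = 25/2 - (25*sqrt(3)/2)i


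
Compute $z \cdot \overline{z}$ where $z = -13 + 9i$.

z * conjugate(z) = |z|^2 = a^2 + b^2
= (-13)^2 + 9^2 = 250


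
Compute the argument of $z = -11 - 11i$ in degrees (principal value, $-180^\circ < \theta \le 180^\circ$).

θ = arctan(b/a) = arctan(-11/-11) (quadrant-adjusted) = -135°


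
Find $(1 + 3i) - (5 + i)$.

(1 - 5) + (3 - 1)i = -4 + 2i


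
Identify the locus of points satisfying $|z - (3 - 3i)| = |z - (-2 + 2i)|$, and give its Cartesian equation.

|z - z1| = |z - z2| means z is equidistant from z1 and z2,
i.e. the perpendicular bisector of the segment from (3, -3) to (-2, 2) (midpoint (1/2, -1/2)).
With z = x + yi, square both sides:
(x - 3)^2 + (y - (-3))^2 = (x - (-2))^2 + (y - 2)^2
The x^2 and y^2 terms cancel: -10x + 10y = 8 - 18 = -10
Simplify: x - y = 1
Locus: Perpendicular bisector of the segment from (3, -3) to (-2, 2): the line x - y = 1
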